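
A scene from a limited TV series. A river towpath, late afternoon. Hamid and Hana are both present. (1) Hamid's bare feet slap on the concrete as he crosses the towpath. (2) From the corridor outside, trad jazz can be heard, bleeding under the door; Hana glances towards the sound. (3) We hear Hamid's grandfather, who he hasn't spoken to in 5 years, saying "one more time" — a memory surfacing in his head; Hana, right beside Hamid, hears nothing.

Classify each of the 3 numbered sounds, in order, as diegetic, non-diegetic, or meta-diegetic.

diegetic, diegetic, meta-diegetic

Sound (1): Hamid's footsteps are produced in the story world, so diegetic.
(2) is diegetic: it's coming from the corridor outside — a location within the story world — and Hana reacts.
(3) the voice is a memory playing only inside Hamid's mind; Hana can't hear it → meta-diegetic.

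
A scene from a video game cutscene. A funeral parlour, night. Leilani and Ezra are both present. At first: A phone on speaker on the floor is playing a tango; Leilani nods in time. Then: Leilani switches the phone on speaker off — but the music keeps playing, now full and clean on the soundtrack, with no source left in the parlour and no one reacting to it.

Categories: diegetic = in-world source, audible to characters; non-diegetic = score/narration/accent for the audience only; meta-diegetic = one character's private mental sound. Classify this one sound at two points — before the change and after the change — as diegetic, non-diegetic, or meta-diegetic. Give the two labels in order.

diegetic, non-diegetic

Before the change: a phone on speaker is a real in-scene source and Leilani reacts to it → diegetic.
After the change: there is no longer any in-world source and no one can hear it — it has become underscore → non-diegetic.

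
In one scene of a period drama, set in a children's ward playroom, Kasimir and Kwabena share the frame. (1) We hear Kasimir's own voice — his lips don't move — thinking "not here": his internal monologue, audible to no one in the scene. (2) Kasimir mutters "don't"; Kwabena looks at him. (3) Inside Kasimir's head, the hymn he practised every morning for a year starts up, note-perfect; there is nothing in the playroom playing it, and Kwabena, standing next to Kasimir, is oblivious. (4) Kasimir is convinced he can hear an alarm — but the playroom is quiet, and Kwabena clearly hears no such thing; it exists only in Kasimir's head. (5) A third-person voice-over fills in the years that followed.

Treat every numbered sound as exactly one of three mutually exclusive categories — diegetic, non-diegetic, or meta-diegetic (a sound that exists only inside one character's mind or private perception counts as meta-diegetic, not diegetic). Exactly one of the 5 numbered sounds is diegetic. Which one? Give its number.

2

(1) it's Kasimir's unspoken thought, heard only by the audience via his subjectivity → meta-diegetic.
Sound (2): Kasimir is a character speaking aloud in the scene, so diegetic.
(3) remembered music, private to Kasimir — Kwabena is oblivious because it isn't in the room → meta-diegetic.
(4) is meta-diegetic: subjective to Kasimir: the playroom is silent and Kwabena hears nothing.
(5) commentary laid over the scene from outside the fiction → non-diegetic.
Only (2) is diegetic.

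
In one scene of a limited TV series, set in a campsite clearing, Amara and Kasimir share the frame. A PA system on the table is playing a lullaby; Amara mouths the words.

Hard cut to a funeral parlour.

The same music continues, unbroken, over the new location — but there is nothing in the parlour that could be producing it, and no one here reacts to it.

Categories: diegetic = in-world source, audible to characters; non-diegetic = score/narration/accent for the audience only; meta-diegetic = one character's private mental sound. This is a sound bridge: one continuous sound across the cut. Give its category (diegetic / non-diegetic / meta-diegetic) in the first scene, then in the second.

diegetic, non-diegetic

Scene one: a PA system is an on-screen source and Amara reacts to it → diegetic.
Scene two: there is no source in the parlour and no one hears it — it's now underscore → non-diegetic.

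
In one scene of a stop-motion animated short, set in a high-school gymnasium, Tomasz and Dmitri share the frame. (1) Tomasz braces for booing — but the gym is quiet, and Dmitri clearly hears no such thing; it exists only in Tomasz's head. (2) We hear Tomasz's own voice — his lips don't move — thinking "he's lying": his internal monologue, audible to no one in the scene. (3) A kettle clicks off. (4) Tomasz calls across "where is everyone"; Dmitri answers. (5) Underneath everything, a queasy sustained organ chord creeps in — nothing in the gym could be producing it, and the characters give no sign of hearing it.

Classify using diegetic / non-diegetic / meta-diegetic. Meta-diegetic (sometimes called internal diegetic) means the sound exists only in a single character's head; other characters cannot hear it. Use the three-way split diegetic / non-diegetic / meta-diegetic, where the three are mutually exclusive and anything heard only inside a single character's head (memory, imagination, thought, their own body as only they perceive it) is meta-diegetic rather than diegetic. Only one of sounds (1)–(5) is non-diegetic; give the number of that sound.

(1) the sound is imagined by Tomasz; nothing in the story world is producing it and Dmitri can't hear it → meta-diegetic.
(2) is meta-diegetic: Tomasz's thought-voice: a private mental sound no other character can hear.
(3) a kettle is a real object/event in the scene's world → diegetic.
Sound (4): spoken by a character present in the story world, so diegetic.
(5) is non-diegetic: score with no on-screen or off-screen source; it exists for the audience alone.
Only (5) is non-diegetic.

5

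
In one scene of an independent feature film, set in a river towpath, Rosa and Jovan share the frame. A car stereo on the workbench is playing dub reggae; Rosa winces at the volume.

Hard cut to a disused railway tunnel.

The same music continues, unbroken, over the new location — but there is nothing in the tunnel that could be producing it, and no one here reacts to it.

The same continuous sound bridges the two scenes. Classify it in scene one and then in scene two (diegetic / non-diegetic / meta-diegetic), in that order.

diegetic, non-diegetic

Scene one: a car stereo is an on-screen source and Rosa reacts to it → diegetic.
Scene two: there is no source in the tunnel and no one hears it — it's now underscore → non-diegetic.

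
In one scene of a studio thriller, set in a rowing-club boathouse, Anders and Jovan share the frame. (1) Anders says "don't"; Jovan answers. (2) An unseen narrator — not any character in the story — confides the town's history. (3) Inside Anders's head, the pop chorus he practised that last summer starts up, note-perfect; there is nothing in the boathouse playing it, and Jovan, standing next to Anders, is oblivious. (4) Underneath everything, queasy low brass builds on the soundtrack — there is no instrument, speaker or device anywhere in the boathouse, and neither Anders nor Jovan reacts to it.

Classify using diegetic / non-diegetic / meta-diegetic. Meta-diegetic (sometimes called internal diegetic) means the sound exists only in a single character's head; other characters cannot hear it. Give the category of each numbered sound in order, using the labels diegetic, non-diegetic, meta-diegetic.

diegetic, non-diegetic, meta-diegetic, non-diegetic

Sound (1): spoken by a character present in the story world, so diegetic.
(2) commentary laid over the scene from outside the fiction → non-diegetic.
(3) the music is a memory playing inside Anders's mind alone; no real-world source, Jovan can't hear it → meta-diegetic.
Sound (4): score with no on-screen or off-screen source; it exists for the audience alone, so non-diegetic.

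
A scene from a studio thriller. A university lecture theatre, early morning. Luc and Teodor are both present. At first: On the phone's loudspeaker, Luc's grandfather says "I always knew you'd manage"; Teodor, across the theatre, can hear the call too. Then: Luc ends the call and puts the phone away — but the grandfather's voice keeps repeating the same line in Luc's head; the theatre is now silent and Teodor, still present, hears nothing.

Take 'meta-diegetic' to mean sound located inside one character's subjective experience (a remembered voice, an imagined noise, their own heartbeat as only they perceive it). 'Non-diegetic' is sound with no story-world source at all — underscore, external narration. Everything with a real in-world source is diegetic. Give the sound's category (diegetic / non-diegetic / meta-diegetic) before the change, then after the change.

diegetic, meta-diegetic

Before the change: the loudspeaker is an in-world source; both Luc and Teodor hear the call → diegetic.
After the change: with the phone off, the voice continues only as Luc's private mental replay — Teodor can't hear it → meta-diegetic.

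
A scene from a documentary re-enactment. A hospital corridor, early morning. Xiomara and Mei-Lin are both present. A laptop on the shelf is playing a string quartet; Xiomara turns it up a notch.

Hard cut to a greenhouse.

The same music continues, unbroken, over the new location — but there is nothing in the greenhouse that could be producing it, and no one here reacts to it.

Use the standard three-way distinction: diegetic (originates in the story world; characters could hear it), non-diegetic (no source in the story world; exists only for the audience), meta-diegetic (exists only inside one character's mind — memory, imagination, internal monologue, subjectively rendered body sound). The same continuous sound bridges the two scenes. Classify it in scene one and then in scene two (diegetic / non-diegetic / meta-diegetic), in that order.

diegetic, non-diegetic

Scene one: a laptop is an on-screen source and Xiomara reacts to it → diegetic.
Scene two: there is no source in the greenhouse and no one hears it — it's now underscore → non-diegetic.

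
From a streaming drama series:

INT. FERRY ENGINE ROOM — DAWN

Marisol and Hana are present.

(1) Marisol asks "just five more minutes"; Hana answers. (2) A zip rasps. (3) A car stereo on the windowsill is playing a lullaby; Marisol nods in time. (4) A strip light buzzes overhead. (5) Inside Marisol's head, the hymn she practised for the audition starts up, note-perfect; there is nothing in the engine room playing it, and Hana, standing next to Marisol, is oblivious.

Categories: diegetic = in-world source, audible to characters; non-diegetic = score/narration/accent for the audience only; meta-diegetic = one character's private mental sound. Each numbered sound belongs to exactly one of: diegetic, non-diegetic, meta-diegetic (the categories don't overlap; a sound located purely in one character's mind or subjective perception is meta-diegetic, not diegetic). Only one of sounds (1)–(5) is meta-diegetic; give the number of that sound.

(1) spoken by a character present in the story world → diegetic.
(2) is diegetic: a zip is a real object/event in the scene's world.
(3) a car stereo is a physical source in the scene and Marisol reacts to it → diegetic.
Sound (4): it's the actual ambient sound of the location, so diegetic.
(5) the music is a memory playing inside Marisol's mind alone; no real-world source, Hana can't hear it → meta-diegetic.
Only (5) is meta-diegetic.

5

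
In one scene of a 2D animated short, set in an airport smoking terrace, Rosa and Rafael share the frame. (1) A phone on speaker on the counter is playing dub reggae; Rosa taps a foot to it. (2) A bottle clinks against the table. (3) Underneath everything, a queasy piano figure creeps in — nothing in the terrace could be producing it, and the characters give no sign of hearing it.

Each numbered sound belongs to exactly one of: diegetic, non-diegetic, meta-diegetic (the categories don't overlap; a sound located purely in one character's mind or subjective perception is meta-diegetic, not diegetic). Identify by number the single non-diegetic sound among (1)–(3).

(1) a phone on speaker is a physical source in the scene and Rosa reacts to it → diegetic.
Sound (2): the sound comes from a bottle physically present in the location, so diegetic.
Sound (3): nothing in the terrace produces it and the characters don't hear it — pure soundtrack, so non-diegetic.
Only (3) is non-diegetic.

3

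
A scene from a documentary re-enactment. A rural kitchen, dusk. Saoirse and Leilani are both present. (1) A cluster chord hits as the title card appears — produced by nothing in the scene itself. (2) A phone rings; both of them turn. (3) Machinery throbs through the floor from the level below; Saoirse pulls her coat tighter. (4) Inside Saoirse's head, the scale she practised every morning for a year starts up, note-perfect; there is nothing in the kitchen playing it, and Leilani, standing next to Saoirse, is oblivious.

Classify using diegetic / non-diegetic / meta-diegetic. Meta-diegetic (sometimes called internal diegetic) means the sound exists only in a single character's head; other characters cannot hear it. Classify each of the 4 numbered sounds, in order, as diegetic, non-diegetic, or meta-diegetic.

non-diegetic, diegetic, diegetic, meta-diegetic

(1) is non-diegetic: it's a sound-design accent with no in-world source; no one in the scene can hear it.
(2) an in-world source (a phone); characters could hear it → diegetic.
(3) is diegetic: machinery is part of the location's real environment.
(4) it lives in Saoirse's subjectivity, not in the kitchen → meta-diegetic.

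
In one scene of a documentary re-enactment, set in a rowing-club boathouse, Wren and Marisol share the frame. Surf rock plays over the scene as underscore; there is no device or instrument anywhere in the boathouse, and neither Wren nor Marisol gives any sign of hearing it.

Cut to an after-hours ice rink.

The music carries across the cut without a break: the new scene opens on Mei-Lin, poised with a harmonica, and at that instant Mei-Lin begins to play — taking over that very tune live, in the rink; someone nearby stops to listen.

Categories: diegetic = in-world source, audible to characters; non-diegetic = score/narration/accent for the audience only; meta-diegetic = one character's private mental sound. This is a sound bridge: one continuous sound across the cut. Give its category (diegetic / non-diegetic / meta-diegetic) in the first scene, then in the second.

non-diegetic, diegetic

Scene one: there's no in-world source anywhere and no character hears it — underscore for the audience only → non-diegetic.
Scene two: from the moment Mei-Lin starts playing, the tune is being performed on a harmonica inside the story world and another character hears it → diegetic.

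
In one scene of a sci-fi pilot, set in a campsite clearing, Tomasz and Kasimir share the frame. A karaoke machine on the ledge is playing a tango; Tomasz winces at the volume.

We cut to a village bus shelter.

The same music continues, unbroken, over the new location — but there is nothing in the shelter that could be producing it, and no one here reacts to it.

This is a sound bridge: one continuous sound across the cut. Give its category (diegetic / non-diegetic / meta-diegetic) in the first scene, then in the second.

Scene one: a karaoke machine is an on-screen source and Tomasz reacts to it → diegetic.
Scene two: there is no source in the shelter and no one hears it — it's now underscore → non-diegetic.

diegetic, non-diegetic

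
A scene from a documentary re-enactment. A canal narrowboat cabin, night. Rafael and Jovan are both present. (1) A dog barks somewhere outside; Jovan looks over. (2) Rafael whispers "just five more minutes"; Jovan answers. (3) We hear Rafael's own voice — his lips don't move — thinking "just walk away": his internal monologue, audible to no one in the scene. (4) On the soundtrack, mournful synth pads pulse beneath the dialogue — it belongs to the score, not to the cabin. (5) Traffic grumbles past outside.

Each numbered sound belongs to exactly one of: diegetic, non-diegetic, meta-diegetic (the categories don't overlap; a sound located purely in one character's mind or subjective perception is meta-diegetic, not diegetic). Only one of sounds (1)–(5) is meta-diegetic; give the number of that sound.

3

Sound (1): a dog is a real object/event in the scene's world, so diegetic.
(2) on-screen dialogue — Rafael speaks and Jovan is there to hear → diegetic.
(3) internal monologue — inside Rafael's mind, not spoken into the scene → meta-diegetic.
(4) nothing in the cabin produces it and the characters don't hear it — pure soundtrack → non-diegetic.
(5) is diegetic: ambient/room sound belonging to the story's physical space.
Only (3) is meta-diegetic.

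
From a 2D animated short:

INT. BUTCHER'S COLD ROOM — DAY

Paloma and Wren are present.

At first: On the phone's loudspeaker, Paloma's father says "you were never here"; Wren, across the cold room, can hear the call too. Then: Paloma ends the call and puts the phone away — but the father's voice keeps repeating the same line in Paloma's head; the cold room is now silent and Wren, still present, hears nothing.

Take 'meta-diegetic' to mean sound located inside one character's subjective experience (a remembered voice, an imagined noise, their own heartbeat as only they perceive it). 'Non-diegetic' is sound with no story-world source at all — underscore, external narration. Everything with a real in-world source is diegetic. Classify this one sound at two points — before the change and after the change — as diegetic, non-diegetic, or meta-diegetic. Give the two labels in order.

Before the change: the loudspeaker is an in-world source; both Paloma and Wren hear the call → diegetic.
After the change: with the phone off, the voice continues only as Paloma's private mental replay — Wren can't hear it → meta-diegetic.

diegetic, meta-diegetic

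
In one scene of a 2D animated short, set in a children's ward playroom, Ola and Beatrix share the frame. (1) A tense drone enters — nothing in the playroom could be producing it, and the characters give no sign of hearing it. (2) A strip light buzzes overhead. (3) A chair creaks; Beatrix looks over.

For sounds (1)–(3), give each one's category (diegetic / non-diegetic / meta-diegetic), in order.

(1) score with no on-screen or off-screen source; it exists for the audience alone → non-diegetic.
(2) is diegetic: a strip light is part of the location's real environment.
(3) the sound comes from a chair physically present in the location → diegetic.

non-diegetic, diegetic, diegetic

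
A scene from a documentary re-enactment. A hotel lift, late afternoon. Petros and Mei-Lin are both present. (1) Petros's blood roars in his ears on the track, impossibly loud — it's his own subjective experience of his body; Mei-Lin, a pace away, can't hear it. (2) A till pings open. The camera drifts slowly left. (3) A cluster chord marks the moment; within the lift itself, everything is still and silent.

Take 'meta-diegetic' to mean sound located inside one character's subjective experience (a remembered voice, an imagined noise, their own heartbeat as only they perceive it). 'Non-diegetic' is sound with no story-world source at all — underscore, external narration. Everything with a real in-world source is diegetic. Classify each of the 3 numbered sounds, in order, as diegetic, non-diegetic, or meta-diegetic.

(1) is meta-diegetic: point-of-audition from inside Petros's body; not a sound in the room.
(2) a till is a real object/event in the scene's world → diegetic.
Sound (3): nothing in the scene produces it; it's an accent added for the audience, so non-diegetic.

meta-diegetic, diegetic, non-diegetic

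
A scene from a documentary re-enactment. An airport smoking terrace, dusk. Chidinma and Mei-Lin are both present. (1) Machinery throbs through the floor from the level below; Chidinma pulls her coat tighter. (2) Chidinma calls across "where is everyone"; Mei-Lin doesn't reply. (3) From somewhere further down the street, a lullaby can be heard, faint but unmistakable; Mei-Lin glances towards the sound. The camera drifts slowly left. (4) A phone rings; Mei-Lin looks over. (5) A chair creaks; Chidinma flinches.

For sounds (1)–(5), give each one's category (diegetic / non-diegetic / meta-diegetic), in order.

(1) it's the actual ambient sound of the location → diegetic.
Sound (2): on-screen dialogue — Chidinma speaks and Mei-Lin is there to hear, so diegetic.
(3) the music has an off-screen but real-world source and a character hears it → diegetic.
(4) an in-world source (a phone); characters could hear it → diegetic.
(5) the sound comes from a chair physically present in the location → diegetic.

diegetic, diegetic, diegetic, diegetic, diegetic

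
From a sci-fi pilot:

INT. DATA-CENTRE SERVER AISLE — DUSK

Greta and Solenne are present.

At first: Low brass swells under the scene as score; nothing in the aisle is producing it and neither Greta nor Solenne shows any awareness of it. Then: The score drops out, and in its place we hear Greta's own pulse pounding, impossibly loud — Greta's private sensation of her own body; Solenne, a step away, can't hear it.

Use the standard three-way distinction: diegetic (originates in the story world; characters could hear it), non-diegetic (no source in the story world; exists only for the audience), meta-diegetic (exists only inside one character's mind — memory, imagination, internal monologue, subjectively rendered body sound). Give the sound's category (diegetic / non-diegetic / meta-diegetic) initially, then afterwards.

non-diegetic, meta-diegetic

Initially: underscore with no in-world source, inaudible to the characters → non-diegetic.
Afterwards: the body sound is Greta's subjective perception alone — Solenne can't hear it → meta-diegetic.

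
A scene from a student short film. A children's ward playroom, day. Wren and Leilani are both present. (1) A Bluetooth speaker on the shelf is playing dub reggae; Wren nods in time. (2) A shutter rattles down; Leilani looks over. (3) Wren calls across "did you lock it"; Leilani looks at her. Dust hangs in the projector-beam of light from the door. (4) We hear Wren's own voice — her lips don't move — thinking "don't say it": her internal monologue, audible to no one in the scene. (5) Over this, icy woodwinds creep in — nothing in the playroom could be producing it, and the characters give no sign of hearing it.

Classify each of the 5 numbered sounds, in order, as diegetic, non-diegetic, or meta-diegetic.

diegetic, diegetic, diegetic, meta-diegetic, non-diegetic

(1) is diegetic: the music comes from an on-screen device that Wren responds to.
(2) an in-world source (a shutter); characters could hear it → diegetic.
Sound (3): spoken by a character present in the story world, so diegetic.
Sound (4): it's Wren's unspoken thought, heard only by the audience via her subjectivity, so meta-diegetic.
Sound (5): it has no source in the story world and no character can hear it — it's underscore, so non-diegetic.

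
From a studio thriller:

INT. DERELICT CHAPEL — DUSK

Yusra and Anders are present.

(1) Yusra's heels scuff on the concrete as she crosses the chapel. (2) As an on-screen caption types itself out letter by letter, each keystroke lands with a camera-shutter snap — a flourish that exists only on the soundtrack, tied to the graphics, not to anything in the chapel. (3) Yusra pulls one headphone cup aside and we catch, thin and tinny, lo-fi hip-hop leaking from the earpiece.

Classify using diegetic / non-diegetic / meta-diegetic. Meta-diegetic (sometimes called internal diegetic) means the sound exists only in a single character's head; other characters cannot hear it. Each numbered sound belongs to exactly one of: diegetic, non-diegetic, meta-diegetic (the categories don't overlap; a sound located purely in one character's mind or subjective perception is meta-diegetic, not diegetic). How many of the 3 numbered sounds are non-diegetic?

(1) a character's body making contact with the set — an in-world sound → diegetic.
(2) sound married to a title/caption — outside the diegesis by definition → non-diegetic.
(3) is diegetic: the headphones are an on-screen source.
So 1 of the 3 is non-diegetic: (2).

1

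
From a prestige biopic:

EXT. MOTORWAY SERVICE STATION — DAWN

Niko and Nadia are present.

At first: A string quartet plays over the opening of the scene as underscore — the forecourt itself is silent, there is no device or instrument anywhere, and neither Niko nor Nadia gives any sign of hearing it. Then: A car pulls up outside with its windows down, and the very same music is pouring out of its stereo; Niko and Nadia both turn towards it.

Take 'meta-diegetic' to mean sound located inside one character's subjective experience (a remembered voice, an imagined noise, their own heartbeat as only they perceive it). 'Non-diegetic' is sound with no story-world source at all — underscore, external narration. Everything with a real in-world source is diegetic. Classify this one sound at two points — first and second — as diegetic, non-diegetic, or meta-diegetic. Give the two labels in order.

non-diegetic, diegetic

First: no in-world source exists and no character can hear it — underscore → non-diegetic.
Second: the car stereo is now a real source in the story world and the characters hear it → diegetic.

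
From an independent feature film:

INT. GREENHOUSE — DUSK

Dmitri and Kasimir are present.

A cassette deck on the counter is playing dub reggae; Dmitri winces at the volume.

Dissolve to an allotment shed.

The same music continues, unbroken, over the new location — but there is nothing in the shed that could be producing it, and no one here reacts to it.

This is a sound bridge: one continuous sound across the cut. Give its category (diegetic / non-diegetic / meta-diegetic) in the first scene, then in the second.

Scene one: a cassette deck is an on-screen source and Dmitri reacts to it → diegetic.
Scene two: there is no source in the shed and no one hears it — it's now underscore → non-diegetic.

diegetic, non-diegetic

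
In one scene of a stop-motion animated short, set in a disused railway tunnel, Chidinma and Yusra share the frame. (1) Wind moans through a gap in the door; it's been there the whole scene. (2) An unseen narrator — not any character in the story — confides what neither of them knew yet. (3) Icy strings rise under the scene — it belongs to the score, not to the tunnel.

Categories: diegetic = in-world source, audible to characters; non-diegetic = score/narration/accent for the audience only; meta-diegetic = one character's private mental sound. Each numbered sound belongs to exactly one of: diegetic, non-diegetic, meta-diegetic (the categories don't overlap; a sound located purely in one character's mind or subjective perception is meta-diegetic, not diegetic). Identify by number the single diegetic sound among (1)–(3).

(1) is diegetic: it's the actual ambient sound of the location.
Sound (2): external voice-over — not a character, not heard by anyone in the scene, so non-diegetic.
(3) is non-diegetic: score with no on-screen or off-screen source; it exists for the audience alone.
Only (1) is diegetic.

1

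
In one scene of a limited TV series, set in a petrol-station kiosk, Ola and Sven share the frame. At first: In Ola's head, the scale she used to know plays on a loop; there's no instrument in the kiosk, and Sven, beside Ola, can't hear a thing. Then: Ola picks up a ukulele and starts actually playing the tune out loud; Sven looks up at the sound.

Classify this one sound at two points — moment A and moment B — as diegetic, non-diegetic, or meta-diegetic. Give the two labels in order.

meta-diegetic, diegetic

Moment A: the tune exists only as Ola's private memory; Sven can't hear it → meta-diegetic.
Moment B: Ola is now producing it live on a ukulele, in the room, and Sven hears it → diegetic.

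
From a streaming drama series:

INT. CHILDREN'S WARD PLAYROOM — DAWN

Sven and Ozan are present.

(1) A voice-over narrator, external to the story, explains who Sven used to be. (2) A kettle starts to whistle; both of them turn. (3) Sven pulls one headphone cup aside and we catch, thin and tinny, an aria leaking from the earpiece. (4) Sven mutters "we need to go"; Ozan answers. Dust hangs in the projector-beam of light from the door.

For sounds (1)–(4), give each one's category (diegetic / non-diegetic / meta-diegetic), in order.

Sound (1): commentary laid over the scene from outside the fiction, so non-diegetic.
(2) is diegetic: the sound comes from a kettle physically present in the location.
Sound (3): the earpiece is a real device on Sven's head — source music, so diegetic.
Sound (4): on-screen dialogue — Sven speaks and Ozan is there to hear, so diegetic.

non-diegetic, diegetic, diegetic, diegetic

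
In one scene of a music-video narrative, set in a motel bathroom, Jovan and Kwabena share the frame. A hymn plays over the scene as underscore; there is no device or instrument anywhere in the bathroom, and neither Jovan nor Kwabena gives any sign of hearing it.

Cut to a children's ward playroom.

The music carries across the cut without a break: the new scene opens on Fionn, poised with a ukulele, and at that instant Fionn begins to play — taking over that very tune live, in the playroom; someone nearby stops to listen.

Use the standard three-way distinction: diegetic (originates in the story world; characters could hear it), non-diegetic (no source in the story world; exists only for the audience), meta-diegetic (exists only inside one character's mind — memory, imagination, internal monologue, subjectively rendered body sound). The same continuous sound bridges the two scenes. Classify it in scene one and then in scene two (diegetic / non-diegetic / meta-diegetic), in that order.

non-diegetic, diegetic

Scene one: there's no in-world source anywhere and no character hears it — underscore for the audience only → non-diegetic.
Scene two: from the moment Fionn starts playing, the tune is being performed on a ukulele inside the story world and another character hears it → diegetic.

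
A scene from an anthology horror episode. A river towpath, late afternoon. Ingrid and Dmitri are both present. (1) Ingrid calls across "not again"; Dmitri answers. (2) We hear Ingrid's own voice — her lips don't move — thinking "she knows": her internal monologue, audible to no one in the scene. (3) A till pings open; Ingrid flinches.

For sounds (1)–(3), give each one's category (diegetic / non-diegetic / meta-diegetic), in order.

diegetic, meta-diegetic, diegetic

(1) is diegetic: spoken by a character present in the story world.
(2) Ingrid's thought-voice: a private mental sound no other character can hear → meta-diegetic.
(3) the sound comes from a till physically present in the location → diegetic.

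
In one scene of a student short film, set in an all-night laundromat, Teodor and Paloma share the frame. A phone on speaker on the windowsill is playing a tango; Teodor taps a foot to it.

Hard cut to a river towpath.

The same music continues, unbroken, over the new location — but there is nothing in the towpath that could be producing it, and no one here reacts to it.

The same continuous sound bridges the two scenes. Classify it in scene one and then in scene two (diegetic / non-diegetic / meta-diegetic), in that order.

diegetic, non-diegetic

Scene one: a phone on speaker is an on-screen source and Teodor reacts to it → diegetic.
Scene two: there is no source in the towpath and no one hears it — it's now underscore → non-diegetic.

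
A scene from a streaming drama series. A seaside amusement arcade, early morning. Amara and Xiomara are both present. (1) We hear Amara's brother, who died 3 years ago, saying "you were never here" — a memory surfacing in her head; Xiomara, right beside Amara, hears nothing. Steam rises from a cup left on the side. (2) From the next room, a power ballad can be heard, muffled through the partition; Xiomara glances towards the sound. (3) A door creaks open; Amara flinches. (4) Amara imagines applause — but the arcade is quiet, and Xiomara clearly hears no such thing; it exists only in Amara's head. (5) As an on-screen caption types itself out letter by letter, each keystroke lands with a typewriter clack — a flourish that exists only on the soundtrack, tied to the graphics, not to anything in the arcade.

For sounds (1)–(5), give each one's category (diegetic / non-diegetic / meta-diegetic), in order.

meta-diegetic, diegetic, diegetic, meta-diegetic, non-diegetic

Sound (1): a remembered line, private to Amara — not present in the room, not audible to Xiomara, so meta-diegetic.
(2) is diegetic: the music has an off-screen but real-world source and a character hears it.
(3) is diegetic: an in-world source (a door); characters could hear it.
(4) Amara alone 'hears' it — an imagined sound, not present in the space → meta-diegetic.
(5) the caption isn't part of the story world, so neither is the sound tied to it → non-diegetic.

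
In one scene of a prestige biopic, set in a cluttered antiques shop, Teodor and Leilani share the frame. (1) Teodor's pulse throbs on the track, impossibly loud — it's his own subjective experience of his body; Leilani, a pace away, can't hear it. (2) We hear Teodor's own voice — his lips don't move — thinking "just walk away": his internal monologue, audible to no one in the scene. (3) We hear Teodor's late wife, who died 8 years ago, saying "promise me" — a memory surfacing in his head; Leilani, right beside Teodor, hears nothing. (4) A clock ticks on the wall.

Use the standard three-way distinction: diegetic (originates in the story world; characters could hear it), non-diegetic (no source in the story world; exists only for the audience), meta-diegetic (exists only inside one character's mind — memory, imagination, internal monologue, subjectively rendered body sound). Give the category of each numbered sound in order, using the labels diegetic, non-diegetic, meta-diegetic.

(1) is meta-diegetic: point-of-audition from inside Teodor's body; not a sound in the room.
Sound (2): internal monologue — inside Teodor's mind, not spoken into the scene, so meta-diegetic.
(3) a remembered line, private to Teodor — not present in the room, not audible to Leilani → meta-diegetic.
(4) is diegetic: an in-world source (a clock); characters could hear it.

meta-diegetic, meta-diegetic, meta-diegetic, diegetic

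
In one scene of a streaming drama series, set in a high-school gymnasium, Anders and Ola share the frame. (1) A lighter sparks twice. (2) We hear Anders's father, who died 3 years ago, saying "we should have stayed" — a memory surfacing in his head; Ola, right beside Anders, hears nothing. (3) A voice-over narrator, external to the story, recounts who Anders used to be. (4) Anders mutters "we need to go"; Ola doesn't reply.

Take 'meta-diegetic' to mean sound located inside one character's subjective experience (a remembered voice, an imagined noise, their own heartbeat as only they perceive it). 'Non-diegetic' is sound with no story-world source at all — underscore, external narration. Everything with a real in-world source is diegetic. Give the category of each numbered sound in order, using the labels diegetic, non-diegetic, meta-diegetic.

(1) an in-world source (a lighter); characters could hear it → diegetic.
(2) the voice is a memory playing only inside Anders's mind; Ola can't hear it → meta-diegetic.
(3) is non-diegetic: external voice-over — not a character, not heard by anyone in the scene.
(4) is diegetic: on-screen dialogue — Anders speaks and Ola is there to hear.

diegetic, meta-diegetic, non-diegetic, diegetic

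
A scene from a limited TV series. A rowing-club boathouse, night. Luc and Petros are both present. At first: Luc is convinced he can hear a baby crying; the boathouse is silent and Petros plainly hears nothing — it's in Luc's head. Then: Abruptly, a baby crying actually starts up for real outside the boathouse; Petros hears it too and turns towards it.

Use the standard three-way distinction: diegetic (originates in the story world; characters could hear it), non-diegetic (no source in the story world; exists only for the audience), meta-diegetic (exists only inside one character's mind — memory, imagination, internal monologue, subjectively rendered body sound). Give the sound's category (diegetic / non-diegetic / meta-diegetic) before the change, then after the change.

Before the change: only Luc 'hears' it — imagined, in his mind → meta-diegetic.
After the change: now there's a real external source and Petros hears it too — in the story world → diegetic.

meta-diegetic, diegetic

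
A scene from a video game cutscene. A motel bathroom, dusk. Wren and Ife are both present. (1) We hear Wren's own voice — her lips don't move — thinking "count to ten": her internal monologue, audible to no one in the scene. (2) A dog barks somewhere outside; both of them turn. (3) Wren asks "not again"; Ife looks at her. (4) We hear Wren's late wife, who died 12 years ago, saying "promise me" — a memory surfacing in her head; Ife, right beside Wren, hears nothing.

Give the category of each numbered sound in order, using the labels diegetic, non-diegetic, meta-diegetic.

(1) is meta-diegetic: it's Wren's unspoken thought, heard only by the audience via her subjectivity.
(2) the sound comes from a dog physically present in the location → diegetic.
Sound (3): Wren is a character speaking aloud in the scene, so diegetic.
Sound (4): it's Wren's recollection rendered as sound; the other character can't hear it, so meta-diegetic.

meta-diegetic, diegetic, diegetic, meta-diegetic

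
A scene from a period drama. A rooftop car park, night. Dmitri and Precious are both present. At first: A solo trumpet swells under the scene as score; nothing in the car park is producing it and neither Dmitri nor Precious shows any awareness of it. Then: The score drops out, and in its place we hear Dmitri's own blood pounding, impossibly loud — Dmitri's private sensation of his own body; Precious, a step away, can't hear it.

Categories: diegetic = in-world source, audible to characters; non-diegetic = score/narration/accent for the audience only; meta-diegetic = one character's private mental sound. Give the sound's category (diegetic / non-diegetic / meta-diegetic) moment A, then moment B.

Moment A: underscore with no in-world source, inaudible to the characters → non-diegetic.
Moment B: the body sound is Dmitri's subjective perception alone — Precious can't hear it → meta-diegetic.

non-diegetic, meta-diegetic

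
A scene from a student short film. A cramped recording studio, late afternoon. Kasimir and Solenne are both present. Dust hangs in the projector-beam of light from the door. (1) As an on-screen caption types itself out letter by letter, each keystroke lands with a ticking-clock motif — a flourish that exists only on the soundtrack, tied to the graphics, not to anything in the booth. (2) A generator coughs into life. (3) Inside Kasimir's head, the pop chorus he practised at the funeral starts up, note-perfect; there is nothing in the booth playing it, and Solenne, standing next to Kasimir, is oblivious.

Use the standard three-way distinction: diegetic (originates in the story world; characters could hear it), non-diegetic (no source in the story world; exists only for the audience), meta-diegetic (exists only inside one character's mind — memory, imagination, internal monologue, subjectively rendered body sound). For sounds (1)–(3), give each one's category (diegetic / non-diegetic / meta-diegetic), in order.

Sound (1): the caption isn't part of the story world, so neither is the sound tied to it, so non-diegetic.
Sound (2): the sound comes from a generator physically present in the location, so diegetic.
Sound (3): it lives in Kasimir's subjectivity, not in the booth, so meta-diegetic.

non-diegetic, diegetic, meta-diegetic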